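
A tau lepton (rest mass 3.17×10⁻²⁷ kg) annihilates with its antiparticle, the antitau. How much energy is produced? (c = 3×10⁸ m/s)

Both particles have the same rest mass, so total mass = 2m
E = 2m·c² = 2 × 3.17×10⁻²⁷ × (3×10⁸)²
= 2 × 3.17×10⁻²⁷ × 9×10¹⁶
= 5.706×10⁻¹⁰ J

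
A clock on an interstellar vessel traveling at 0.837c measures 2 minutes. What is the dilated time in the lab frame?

Proper time Δt₀ = 2 minutes
γ = 1/√(1 - 0.837²) = 1.8275
Δt = γΔt₀ = 1.8275 × 2 = 3.655 minutes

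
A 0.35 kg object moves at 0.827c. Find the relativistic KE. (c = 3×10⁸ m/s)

γ = 1/√(1 - 0.827²) = 1.7787
γ - 1 = 0.7787
KE = (γ-1)mc² = 0.7787 × 0.35 × (3×10⁸)² = 2.453×10¹⁶ J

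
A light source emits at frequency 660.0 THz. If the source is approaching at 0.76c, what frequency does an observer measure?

β = v/c = 0.76
(1+β)/(1-β) = 1.76/0.24 = 7.333
Doppler factor = √(7.333) = 2.708
f_obs = 660.0 × 2.708 = 1787 THz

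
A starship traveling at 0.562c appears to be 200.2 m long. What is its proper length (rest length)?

Contracted length L = 200.2 m
γ = 1/√(1 - 0.562²) = 1.209
L₀ = γL = 1.209 × 200.2 = 242.0 m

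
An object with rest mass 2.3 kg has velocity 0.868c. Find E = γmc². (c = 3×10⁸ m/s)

γ = 1/√(1 - 0.868²) = 2.014
mc² = 2.3 × (3×10⁸)² = 2.070×10¹⁷ J
E = γmc² = 2.014 × 2.070×10¹⁷ = 4.169×10¹⁷ J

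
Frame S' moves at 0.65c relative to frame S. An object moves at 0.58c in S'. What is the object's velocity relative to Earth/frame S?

u = (u' + v)/(1 + u'v/c²)
Numerator: 0.58 + 0.65 = 1.23
Denominator: 1 + 0.377 = 1.377
u = 1.23/1.377 = 0.8932c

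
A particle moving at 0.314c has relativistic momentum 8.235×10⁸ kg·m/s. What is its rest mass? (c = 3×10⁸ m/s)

γ = 1/√(1 - 0.314²) = 1.0533
v = 0.314 × 3×10⁸ = 9.420×10⁷ m/s
m = p/(γv) = 8.235×10⁸/(1.0533 × 9.420×10⁷) = 8.300 kg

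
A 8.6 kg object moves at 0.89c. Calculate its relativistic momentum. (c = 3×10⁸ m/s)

γ = 1/√(1 - 0.89²) = 2.193
v = 0.89 × 3×10⁸ = 2.670×10⁸ m/s
p = γmv = 2.193 × 8.6 × 2.670×10⁸ = 5.036×10⁹ kg·m/s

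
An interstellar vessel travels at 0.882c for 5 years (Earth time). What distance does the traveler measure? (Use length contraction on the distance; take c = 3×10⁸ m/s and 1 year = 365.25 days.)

Earth distance: d = v × t = 0.882c × 5 yr = 4.175×10¹⁶ m
γ = 2.122
d' = d/γ = 4.175×10¹⁶/2.122 = 1.967×10¹⁶ m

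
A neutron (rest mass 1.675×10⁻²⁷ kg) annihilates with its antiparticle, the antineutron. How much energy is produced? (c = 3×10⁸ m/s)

Both particles have the same rest mass, so total mass = 2m
E = 2m·c² = 2 × 1.675×10⁻²⁷ × (3×10⁸)²
= 2 × 1.675×10⁻²⁷ × 9×10¹⁶
= 3.015×10⁻¹⁰ J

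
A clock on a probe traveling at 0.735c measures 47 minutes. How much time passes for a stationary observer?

Proper time Δt₀ = 47 minutes
γ = 1/√(1 - 0.735²) = 1.47478
Δt = γΔt₀ = 1.47478 × 47 = 69.31 minutes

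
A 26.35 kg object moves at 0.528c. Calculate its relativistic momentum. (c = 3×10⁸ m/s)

γ = 1/√(1 - 0.528²) = 1.1775
v = 0.528 × 3×10⁸ = 1.584×10⁸ m/s
p = γmv = 1.1775 × 26.35 × 1.584×10⁸ = 4.915×10⁹ kg·m/s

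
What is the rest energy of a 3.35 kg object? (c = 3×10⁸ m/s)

c² = (3×10⁸)² = 9.000×10¹⁶ m²/s²
E₀ = mc² = 3.35 × 9.000×10¹⁶ = 3.015×10¹⁷ J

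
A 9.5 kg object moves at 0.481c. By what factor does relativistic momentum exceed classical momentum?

p_rel = γmv, p_class = mv
Ratio = γ = 1/√(1 - 0.481²) = 1.141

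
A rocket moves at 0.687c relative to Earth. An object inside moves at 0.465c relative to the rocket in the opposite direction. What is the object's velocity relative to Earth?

Object's velocity in rocket frame is u' = -0.465c
u = (u' + v)/(1 + u'v/c²) = (v - 0.465)/(1 - 0.465·v/c²)
Numerator: 0.687 - 0.465 = 0.222
Denominator: 1 - 0.319455 = 0.680545
u = 0.222/0.680545 = 0.3262c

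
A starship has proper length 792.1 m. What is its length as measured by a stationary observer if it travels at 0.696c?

Proper length L₀ = 792.1 m
γ = 1/√(1 - 0.696²) = 1.3927
L = L₀/γ = 792.1/1.3927 = 568.8 m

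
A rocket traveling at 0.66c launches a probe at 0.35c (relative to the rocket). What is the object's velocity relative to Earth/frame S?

u = (u' + v)/(1 + u'v/c²)
Numerator: 0.35 + 0.66 = 1.01
Denominator: 1 + 0.231 = 1.231
u = 1.01/1.231 = 0.8205c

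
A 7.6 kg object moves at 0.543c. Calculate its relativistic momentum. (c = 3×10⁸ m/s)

γ = 1/√(1 - 0.543²) = 1.1909
v = 0.543 × 3×10⁸ = 1.629×10⁸ m/s
p = γmv = 1.1909 × 7.6 × 1.629×10⁸ = 1.474×10⁹ kg·m/s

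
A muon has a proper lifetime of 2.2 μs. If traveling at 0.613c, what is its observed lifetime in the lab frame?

Proper lifetime τ₀ = 2.2 μs
γ = 1/√(1 - 0.613²) = 1.266
τ = γτ₀ = 1.266 × 2.2 μs = 2.785 μs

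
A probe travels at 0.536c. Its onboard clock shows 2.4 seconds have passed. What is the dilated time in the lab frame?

Proper time Δt₀ = 2.4 seconds
γ = 1/√(1 - 0.536²) = 1.1845
Δt = γΔt₀ = 1.1845 × 2.4 = 2.843 seconds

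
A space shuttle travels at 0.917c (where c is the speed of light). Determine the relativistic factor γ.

v/c = 0.917, so (v/c)² = 0.840889
1 - (v/c)² = 0.159111
γ = 1/√(0.159111) = 2.507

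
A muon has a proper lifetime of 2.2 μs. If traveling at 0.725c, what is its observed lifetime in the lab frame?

Proper lifetime τ₀ = 2.2 μs
γ = 1/√(1 - 0.725²) = 1.452
τ = γτ₀ = 1.452 × 2.2 μs = 3.194 μs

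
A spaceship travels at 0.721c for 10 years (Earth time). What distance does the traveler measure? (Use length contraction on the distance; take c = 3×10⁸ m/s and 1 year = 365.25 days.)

Earth distance: d = v × t = 0.721c × 10 yr = 6.826×10¹⁶ m
γ = 1.443
d' = d/γ = 6.826×10¹⁶/1.443 = 4.730×10¹⁶ m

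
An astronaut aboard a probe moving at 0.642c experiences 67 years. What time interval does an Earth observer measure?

Proper time Δt₀ = 67 years
γ = 1/√(1 - 0.642²) = 1.3043
Δt = γΔt₀ = 1.3043 × 67 = 87.39 years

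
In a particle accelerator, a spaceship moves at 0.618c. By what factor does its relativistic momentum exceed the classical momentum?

p_rel = γmv, p_class = mv
Ratio = γ = 1/√(1 - 0.618²)
= 1/√(0.618076) = 1.272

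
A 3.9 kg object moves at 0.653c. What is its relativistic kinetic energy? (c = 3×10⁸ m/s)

γ = 1/√(1 - 0.653²) = 1.3204
γ - 1 = 0.3204
KE = (γ-1)mc² = 0.3204 × 3.9 × (3×10⁸)² = 1.125×10¹⁷ J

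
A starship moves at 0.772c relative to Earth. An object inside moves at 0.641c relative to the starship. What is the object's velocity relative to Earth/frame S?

u = (u' + v)/(1 + u'v/c²)
Numerator: 0.641 + 0.772 = 1.413
Denominator: 1 + 0.494852 = 1.494852
u = 1.413/1.494852 = 0.9452c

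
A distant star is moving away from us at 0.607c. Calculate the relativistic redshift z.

β = 0.607
(1+β)/(1-β) = 1.607/0.393 = 4.089
√(4.089) = 2.022
z = 2.022 - 1 = 1.022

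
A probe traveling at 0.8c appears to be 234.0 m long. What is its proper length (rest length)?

Contracted length L = 234.0 m
γ = 1/√(1 - 0.8²) = 1.6667
L₀ = γL = 1.6667 × 234.0 = 390.0 m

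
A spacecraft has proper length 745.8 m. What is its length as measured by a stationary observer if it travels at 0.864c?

Proper length L₀ = 745.8 m
γ = 1/√(1 - 0.864²) = 1.986
L = L₀/γ = 745.8/1.986 = 375.5 m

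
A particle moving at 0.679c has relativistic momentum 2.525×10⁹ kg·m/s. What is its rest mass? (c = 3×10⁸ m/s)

γ = 1/√(1 - 0.679²) = 1.3621
v = 0.679 × 3×10⁸ = 2.037×10⁸ m/s
m = p/(γv) = 2.525×10⁹/(1.3621 × 2.037×10⁸) = 9.100 kg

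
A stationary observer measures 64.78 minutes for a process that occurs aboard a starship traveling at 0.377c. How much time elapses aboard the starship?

Dilated time Δt = 64.78 minutes
γ = 1/√(1 - 0.377²) = 1.0797
Δt₀ = Δt/γ = 64.78/1.0797 = 60.00 minutes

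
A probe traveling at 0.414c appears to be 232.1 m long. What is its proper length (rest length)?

Contracted length L = 232.1 m
γ = 1/√(1 - 0.414²) = 1.0986
L₀ = γL = 1.0986 × 232.1 = 255.0 m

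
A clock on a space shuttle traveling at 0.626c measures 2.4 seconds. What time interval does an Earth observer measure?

Proper time Δt₀ = 2.4 seconds
γ = 1/√(1 - 0.626²) = 1.2823
Δt = γΔt₀ = 1.2823 × 2.4 = 3.078 seconds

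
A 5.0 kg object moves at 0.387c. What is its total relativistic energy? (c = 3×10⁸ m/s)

γ = 1/√(1 - 0.387²) = 1.0845
mc² = 5.0 × (3×10⁸)² = 4.500×10¹⁷ J
E = γmc² = 1.0845 × 4.500×10¹⁷ = 4.880×10¹⁷ J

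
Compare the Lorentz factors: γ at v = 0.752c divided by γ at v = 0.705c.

γ₁ = 1/√(1 - 0.752²) = 1.517
γ₂ = 1/√(1 - 0.705²) = 1.410
γ₁/γ₂ = 1.517/1.410 = 1.076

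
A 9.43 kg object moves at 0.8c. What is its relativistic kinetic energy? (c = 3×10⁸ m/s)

γ = 1/√(1 - 0.8²) = 1.6667
γ - 1 = 0.6667
KE = (γ-1)mc² = 0.6667 × 9.43 × (3×10⁸)² = 5.658×10¹⁷ J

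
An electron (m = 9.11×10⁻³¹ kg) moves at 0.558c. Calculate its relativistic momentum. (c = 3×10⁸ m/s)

γ = 1/√(1 - 0.558²) = 1.205
v = 0.558 × 3×10⁸ = 1.674×10⁸ m/s
p = γmv = 1.205 × 9.11×10⁻³¹ × 1.674×10⁸ = 1.838×10⁻²² kg·m/s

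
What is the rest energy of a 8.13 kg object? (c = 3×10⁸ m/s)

c² = (3×10⁸)² = 9.000×10¹⁶ m²/s²
E₀ = mc² = 8.13 × 9.000×10¹⁶ = 7.317×10¹⁷ J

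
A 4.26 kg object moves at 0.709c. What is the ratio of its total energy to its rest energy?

E = γmc², E₀ = mc²
E/E₀ = γ = 1/√(1 - 0.709²) = 1.418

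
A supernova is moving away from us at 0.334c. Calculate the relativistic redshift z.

β = 0.334
(1+β)/(1-β) = 1.334/0.666 = 2.003
√(2.003) = 1.4153
z = 1.4153 - 1 = 0.4153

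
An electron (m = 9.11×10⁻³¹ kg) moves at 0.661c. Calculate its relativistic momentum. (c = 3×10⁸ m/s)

γ = 1/√(1 - 0.661²) = 1.3326
v = 0.661 × 3×10⁸ = 1.983×10⁸ m/s
p = γmv = 1.3326 × 9.11×10⁻³¹ × 1.983×10⁸ = 2.407×10⁻²² kg·m/s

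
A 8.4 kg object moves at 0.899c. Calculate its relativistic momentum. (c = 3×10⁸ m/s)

γ = 1/√(1 - 0.899²) = 2.2834
v = 0.899 × 3×10⁸ = 2.697×10⁸ m/s
p = γmv = 2.2834 × 8.4 × 2.697×10⁸ = 5.173×10⁹ kg·m/s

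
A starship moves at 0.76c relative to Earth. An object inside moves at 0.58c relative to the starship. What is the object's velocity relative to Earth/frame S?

u = (u' + v)/(1 + u'v/c²)
Numerator: 0.58 + 0.76 = 1.34
Denominator: 1 + 0.4408 = 1.4408
u = 1.34/1.4408 = 0.9300c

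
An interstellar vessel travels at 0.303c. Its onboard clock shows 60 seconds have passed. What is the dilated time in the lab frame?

Proper time Δt₀ = 60 seconds
γ = 1/√(1 - 0.303²) = 1.0493
Δt = γΔt₀ = 1.0493 × 60 = 62.96 seconds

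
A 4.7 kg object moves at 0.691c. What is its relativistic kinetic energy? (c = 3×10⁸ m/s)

γ = 1/√(1 - 0.691²) = 1.3834
γ - 1 = 0.3834
KE = (γ-1)mc² = 0.3834 × 4.7 × (3×10⁸)² = 1.622×10¹⁷ J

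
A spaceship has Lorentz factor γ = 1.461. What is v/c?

From γ = 1/√(1 - v²/c²):
1/γ² = 1/1.461² = 0.4685
v²/c² = 1 - 0.4685 = 0.5315
v/c = √(0.5315) = 0.7290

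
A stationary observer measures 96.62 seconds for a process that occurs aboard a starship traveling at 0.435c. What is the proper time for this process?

Dilated time Δt = 96.62 seconds
γ = 1/√(1 - 0.435²) = 1.1106
Δt₀ = Δt/γ = 96.62/1.1106 = 87.00 seconds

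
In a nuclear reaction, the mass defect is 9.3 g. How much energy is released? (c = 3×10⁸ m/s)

Convert mass defect: Δm = 9.3 g = 0.0093 kg
E = Δm·c² = 0.0093 × (3×10⁸)²
= 0.0093 × 9×10¹⁶ = 8.370×10¹⁴ J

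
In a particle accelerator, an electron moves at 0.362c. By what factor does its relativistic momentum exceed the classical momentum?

p_rel = γmv, p_class = mv
Ratio = γ = 1/√(1 - 0.362²)
= 1/√(0.868956) = 1.073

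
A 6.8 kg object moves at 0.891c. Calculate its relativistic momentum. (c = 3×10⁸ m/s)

γ = 1/√(1 - 0.891²) = 2.203
v = 0.891 × 3×10⁸ = 2.673×10⁸ m/s
p = γmv = 2.203 × 6.8 × 2.673×10⁸ = 4.004×10⁹ kg·m/s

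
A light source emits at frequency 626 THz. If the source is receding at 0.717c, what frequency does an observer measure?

β = v/c = 0.717
(1-β)/(1+β) = 0.283/1.717 = 0.16482
Doppler factor = √(0.16482) = 0.40598
f_obs = 626 × 0.40598 = 254.1 THz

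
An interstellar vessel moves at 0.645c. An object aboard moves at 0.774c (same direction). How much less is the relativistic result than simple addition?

Classical: u' + v = 0.774 + 0.645 = 1.419c
Relativistic: u = (0.774 + 0.645)/(1 + 0.49923) = 1.419/1.49923 = 0.9465c
Difference: 1.419 - 0.9465 = 0.4725c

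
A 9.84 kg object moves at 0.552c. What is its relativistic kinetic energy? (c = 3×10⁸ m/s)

γ = 1/√(1 - 0.552²) = 1.1993
γ - 1 = 0.1993
KE = (γ-1)mc² = 0.1993 × 9.84 × (3×10⁸)² = 1.765×10¹⁷ J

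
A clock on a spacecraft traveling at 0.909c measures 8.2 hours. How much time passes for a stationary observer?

Proper time Δt₀ = 8.2 hours
γ = 1/√(1 - 0.909²) = 2.399
Δt = γΔt₀ = 2.399 × 8.2 = 19.67 hours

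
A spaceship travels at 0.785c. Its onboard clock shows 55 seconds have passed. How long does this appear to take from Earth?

Proper time Δt₀ = 55 seconds
γ = 1/√(1 - 0.785²) = 1.6142
Δt = γΔt₀ = 1.6142 × 55 = 88.78 seconds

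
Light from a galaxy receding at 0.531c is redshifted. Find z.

β = 0.531
(1+β)/(1-β) = 1.531/0.469 = 3.2644
√(3.2644) = 1.8068
z = 1.8068 - 1 = 0.8068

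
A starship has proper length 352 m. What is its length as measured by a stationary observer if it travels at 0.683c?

Proper length L₀ = 352 m
γ = 1/√(1 - 0.683²) = 1.369
L = L₀/γ = 352/1.369 = 257.1 m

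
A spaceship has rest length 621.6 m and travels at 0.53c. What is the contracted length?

Proper length L₀ = 621.6 m
γ = 1/√(1 - 0.53²) = 1.1792
L = L₀/γ = 621.6/1.1792 = 527.1 m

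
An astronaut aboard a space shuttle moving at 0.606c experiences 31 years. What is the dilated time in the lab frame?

Proper time Δt₀ = 31 years
γ = 1/√(1 - 0.606²) = 1.257
Δt = γΔt₀ = 1.257 × 31 = 38.97 years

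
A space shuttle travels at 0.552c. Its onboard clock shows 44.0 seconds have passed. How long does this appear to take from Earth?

Proper time Δt₀ = 44.0 seconds
γ = 1/√(1 - 0.552²) = 1.1993
Δt = γΔt₀ = 1.1993 × 44.0 = 52.77 seconds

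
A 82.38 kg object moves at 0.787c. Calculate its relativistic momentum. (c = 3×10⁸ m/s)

γ = 1/√(1 - 0.787²) = 1.621
v = 0.787 × 3×10⁸ = 2.361×10⁸ m/s
p = γmv = 1.621 × 82.38 × 2.361×10⁸ = 3.153×10¹⁰ kg·m/s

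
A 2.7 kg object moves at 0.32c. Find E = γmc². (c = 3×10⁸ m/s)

γ = 1/√(1 - 0.32²) = 1.0555
mc² = 2.7 × (3×10⁸)² = 2.430×10¹⁷ J
E = γmc² = 1.0555 × 2.430×10¹⁷ = 2.565×10¹⁷ J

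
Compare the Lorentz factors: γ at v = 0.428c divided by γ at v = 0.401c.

γ₁ = 1/√(1 - 0.428²) = 1.1065
γ₂ = 1/√(1 - 0.401²) = 1.0916
γ₁/γ₂ = 1.1065/1.0916 = 1.014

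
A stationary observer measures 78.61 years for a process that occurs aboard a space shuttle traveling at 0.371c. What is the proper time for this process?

Dilated time Δt = 78.61 years
γ = 1/√(1 - 0.371²) = 1.0769
Δt₀ = Δt/γ = 78.61/1.0769 = 73.00 years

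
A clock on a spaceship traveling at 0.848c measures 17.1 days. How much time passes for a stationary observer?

Proper time Δt₀ = 17.1 days
γ = 1/√(1 - 0.848²) = 1.8868
Δt = γΔt₀ = 1.8868 × 17.1 = 32.26 days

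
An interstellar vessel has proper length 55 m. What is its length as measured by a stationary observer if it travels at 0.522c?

Proper length L₀ = 55 m
γ = 1/√(1 - 0.522²) = 1.1724
L = L₀/γ = 55/1.1724 = 46.91 m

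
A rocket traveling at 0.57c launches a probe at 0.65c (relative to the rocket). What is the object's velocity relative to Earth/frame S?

u = (u' + v)/(1 + u'v/c²)
Numerator: 0.65 + 0.57 = 1.22
Denominator: 1 + 0.3705 = 1.3705
u = 1.22/1.3705 = 0.8902c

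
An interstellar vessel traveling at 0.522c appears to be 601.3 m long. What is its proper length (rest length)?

Contracted length L = 601.3 m
γ = 1/√(1 - 0.522²) = 1.1724
L₀ = γL = 1.1724 × 601.3 = 705.0 m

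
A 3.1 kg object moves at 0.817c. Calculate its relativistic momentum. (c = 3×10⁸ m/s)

γ = 1/√(1 - 0.817²) = 1.734
v = 0.817 × 3×10⁸ = 2.451×10⁸ m/s
p = γmv = 1.734 × 3.1 × 2.451×10⁸ = 1.318×10⁹ kg·m/s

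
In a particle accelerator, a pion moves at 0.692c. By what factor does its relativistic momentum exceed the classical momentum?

p_rel = γmv, p_class = mv
Ratio = γ = 1/√(1 - 0.692²)
= 1/√(0.521136) = 1.385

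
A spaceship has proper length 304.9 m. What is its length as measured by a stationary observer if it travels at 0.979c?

Proper length L₀ = 304.9 m
γ = 1/√(1 - 0.979²) = 4.905
L = L₀/γ = 304.9/4.905 = 62.16 m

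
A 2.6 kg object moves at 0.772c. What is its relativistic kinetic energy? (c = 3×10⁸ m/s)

γ = 1/√(1 - 0.772²) = 1.57326
γ - 1 = 0.57326
KE = (γ-1)mc² = 0.57326 × 2.6 × (3×10⁸)² = 1.341×10¹⁷ J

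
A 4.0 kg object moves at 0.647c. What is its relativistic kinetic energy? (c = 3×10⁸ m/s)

γ = 1/√(1 - 0.647²) = 1.3115
γ - 1 = 0.3115
KE = (γ-1)mc² = 0.3115 × 4.0 × (3×10⁸)² = 1.121×10¹⁷ J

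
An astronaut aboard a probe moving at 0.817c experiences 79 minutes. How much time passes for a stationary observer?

Proper time Δt₀ = 79 minutes
γ = 1/√(1 - 0.817²) = 1.734
Δt = γΔt₀ = 1.734 × 79 = 137.0 minutes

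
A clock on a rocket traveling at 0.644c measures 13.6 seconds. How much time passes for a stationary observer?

Proper time Δt₀ = 13.6 seconds
γ = 1/√(1 - 0.644²) = 1.307
Δt = γΔt₀ = 1.307 × 13.6 = 17.78 seconds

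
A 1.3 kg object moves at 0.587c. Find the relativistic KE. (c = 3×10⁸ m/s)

γ = 1/√(1 - 0.587²) = 1.2352
γ - 1 = 0.2352
KE = (γ-1)mc² = 0.2352 × 1.3 × (3×10⁸)² = 2.752×10¹⁶ J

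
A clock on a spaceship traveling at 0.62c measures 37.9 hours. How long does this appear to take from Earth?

Proper time Δt₀ = 37.9 hours
γ = 1/√(1 - 0.62²) = 1.2745
Δt = γΔt₀ = 1.2745 × 37.9 = 48.30 hours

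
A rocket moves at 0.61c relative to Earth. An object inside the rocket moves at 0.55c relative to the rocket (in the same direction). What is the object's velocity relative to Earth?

u = (u' + v)/(1 + u'v/c²)
Numerator: 0.55 + 0.61 = 1.16
Denominator: 1 + 0.3355 = 1.3355
u = 1.16/1.3355 = 0.8686c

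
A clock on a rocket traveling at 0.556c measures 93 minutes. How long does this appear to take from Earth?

Proper time Δt₀ = 93 minutes
γ = 1/√(1 - 0.556²) = 1.203
Δt = γΔt₀ = 1.203 × 93 = 111.9 minutes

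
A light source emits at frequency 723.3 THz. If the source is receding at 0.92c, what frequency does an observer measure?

β = v/c = 0.92
(1-β)/(1+β) = 0.08/1.92 = 0.04167
Doppler factor = √(0.04167) = 0.2041
f_obs = 723.3 × 0.2041 = 147.6 THz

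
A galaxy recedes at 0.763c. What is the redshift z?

β = 0.763
(1+β)/(1-β) = 1.763/0.237 = 7.439
√(7.439) = 2.727
z = 2.727 - 1 = 1.727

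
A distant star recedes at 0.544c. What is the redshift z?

β = 0.544
(1+β)/(1-β) = 1.544/0.456 = 3.386
√(3.386) = 1.8401
z = 1.8401 - 1 = 0.8401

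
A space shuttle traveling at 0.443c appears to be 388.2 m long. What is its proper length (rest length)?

Contracted length L = 388.2 m
γ = 1/√(1 - 0.443²) = 1.1154
L₀ = γL = 1.1154 × 388.2 = 433.0 m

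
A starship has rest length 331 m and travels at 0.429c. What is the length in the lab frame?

Proper length L₀ = 331 m
γ = 1/√(1 - 0.429²) = 1.107
L = L₀/γ = 331/1.107 = 299.0 m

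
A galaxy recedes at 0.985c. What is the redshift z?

β = 0.985
(1+β)/(1-β) = 1.985/0.015 = 132.3
√(132.3) = 11.50
z = 11.50 - 1 = 10.50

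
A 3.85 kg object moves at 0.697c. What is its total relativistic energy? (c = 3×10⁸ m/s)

γ = 1/√(1 - 0.697²) = 1.3946
mc² = 3.85 × (3×10⁸)² = 3.465×10¹⁷ J
E = γmc² = 1.3946 × 3.465×10¹⁷ = 4.832×10¹⁷ J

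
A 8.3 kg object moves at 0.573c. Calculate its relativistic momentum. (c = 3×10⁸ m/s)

γ = 1/√(1 - 0.573²) = 1.220
v = 0.573 × 3×10⁸ = 1.719×10⁸ m/s
p = γmv = 1.220 × 8.3 × 1.719×10⁸ = 1.741×10⁹ kg·m/s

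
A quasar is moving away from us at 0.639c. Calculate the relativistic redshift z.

β = 0.639
(1+β)/(1-β) = 1.639/0.361 = 4.540
√(4.540) = 2.131
z = 2.131 - 1 = 1.131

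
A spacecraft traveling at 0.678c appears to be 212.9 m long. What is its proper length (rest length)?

Contracted length L = 212.9 m
γ = 1/√(1 - 0.678²) = 1.3604
L₀ = γL = 1.3604 × 212.9 = 289.6 m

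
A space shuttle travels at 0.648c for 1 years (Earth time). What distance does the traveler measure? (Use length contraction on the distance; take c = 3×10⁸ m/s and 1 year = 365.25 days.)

Earth distance: d = v × t = 0.648c × 1 yr = 6.135×10¹⁵ m
γ = 1.313
d' = d/γ = 6.135×10¹⁵/1.313 = 4.673×10¹⁵ m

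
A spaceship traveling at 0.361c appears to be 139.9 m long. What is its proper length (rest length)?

Contracted length L = 139.9 m
γ = 1/√(1 - 0.361²) = 1.072
L₀ = γL = 1.072 × 139.9 = 150.0 m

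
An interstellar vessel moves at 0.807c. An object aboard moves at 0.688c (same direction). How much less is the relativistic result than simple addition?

Classical: u' + v = 0.688 + 0.807 = 1.495c
Relativistic: u = (0.688 + 0.807)/(1 + 0.555216) = 1.495/1.555216 = 0.9613c
Difference: 1.495 - 0.9613 = 0.5337c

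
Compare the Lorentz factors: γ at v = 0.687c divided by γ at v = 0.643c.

γ₁ = 1/√(1 - 0.687²) = 1.376
γ₂ = 1/√(1 - 0.643²) = 1.306
γ₁/γ₂ = 1.376/1.306 = 1.054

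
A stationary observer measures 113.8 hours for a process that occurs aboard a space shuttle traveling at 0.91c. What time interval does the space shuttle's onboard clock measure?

Dilated time Δt = 113.8 hours
γ = 1/√(1 - 0.91²) = 2.412
Δt₀ = Δt/γ = 113.8/2.412 = 47.18 hours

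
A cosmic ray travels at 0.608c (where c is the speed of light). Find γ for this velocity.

v/c = 0.608, so (v/c)² = 0.369664
1 - (v/c)² = 0.630336
γ = 1/√(0.630336) = 1.260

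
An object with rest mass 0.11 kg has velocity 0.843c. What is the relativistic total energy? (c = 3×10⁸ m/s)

γ = 1/√(1 - 0.843²) = 1.859
mc² = 0.11 × (3×10⁸)² = 9.900×10¹⁵ J
E = γmc² = 1.859 × 9.900×10¹⁵ = 1.840×10¹⁶ J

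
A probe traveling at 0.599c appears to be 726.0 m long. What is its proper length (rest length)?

Contracted length L = 726.0 m
γ = 1/√(1 - 0.599²) = 1.24883
L₀ = γL = 1.24883 × 726.0 = 906.7 m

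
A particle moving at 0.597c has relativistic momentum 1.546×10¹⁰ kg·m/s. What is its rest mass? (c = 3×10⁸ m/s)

γ = 1/√(1 - 0.597²) = 1.2465
v = 0.597 × 3×10⁸ = 1.791×10⁸ m/s
m = p/(γv) = 1.546×10¹⁰/(1.2465 × 1.791×10⁸) = 69.25 kg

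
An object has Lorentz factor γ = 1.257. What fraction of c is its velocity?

From γ = 1/√(1 - v²/c²):
1/γ² = 1/1.257² = 0.6329
v²/c² = 1 - 0.6329 = 0.3671
v/c = √(0.3671) = 0.6059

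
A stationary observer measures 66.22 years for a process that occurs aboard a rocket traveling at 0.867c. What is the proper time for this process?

Dilated time Δt = 66.22 years
γ = 1/√(1 - 0.867²) = 2.0068
Δt₀ = Δt/γ = 66.22/2.0068 = 33.00 years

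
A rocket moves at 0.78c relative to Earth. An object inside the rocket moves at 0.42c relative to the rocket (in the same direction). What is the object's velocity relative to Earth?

u = (u' + v)/(1 + u'v/c²)
Numerator: 0.42 + 0.78 = 1.2
Denominator: 1 + 0.3276 = 1.3276
u = 1.2/1.3276 = 0.9039c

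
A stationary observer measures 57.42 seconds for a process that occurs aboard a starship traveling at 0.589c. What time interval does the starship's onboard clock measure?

Dilated time Δt = 57.42 seconds
γ = 1/√(1 - 0.589²) = 1.2374
Δt₀ = Δt/γ = 57.42/1.2374 = 46.40 seconds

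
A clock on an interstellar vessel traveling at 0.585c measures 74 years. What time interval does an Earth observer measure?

Proper time Δt₀ = 74 years
γ = 1/√(1 - 0.585²) = 1.233
Δt = γΔt₀ = 1.233 × 74 = 91.24 years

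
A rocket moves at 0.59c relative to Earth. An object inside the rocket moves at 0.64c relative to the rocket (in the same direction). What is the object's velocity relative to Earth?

u = (u' + v)/(1 + u'v/c²)
Numerator: 0.64 + 0.59 = 1.23
Denominator: 1 + 0.3776 = 1.3776
u = 1.23/1.3776 = 0.8929c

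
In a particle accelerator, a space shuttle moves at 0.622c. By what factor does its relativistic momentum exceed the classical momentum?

p_rel = γmv, p_class = mv
Ratio = γ = 1/√(1 - 0.622²)
= 1/√(0.613116) = 1.277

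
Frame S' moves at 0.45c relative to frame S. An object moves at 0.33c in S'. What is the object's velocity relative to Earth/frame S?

u = (u' + v)/(1 + u'v/c²)
Numerator: 0.33 + 0.45 = 0.78
Denominator: 1 + 0.1485 = 1.1485
u = 0.78/1.1485 = 0.6791c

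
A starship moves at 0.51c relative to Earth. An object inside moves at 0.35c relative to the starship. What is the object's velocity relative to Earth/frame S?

u = (u' + v)/(1 + u'v/c²)
Numerator: 0.35 + 0.51 = 0.86
Denominator: 1 + 0.1785 = 1.1785
u = 0.86/1.1785 = 0.7297c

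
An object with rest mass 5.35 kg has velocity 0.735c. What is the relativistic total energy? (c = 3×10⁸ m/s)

γ = 1/√(1 - 0.735²) = 1.4748
mc² = 5.35 × (3×10⁸)² = 4.815×10¹⁷ J
E = γmc² = 1.4748 × 4.815×10¹⁷ = 7.101×10¹⁷ J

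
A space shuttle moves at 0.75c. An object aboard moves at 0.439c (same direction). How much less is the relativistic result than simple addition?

Classical: u' + v = 0.439 + 0.75 = 1.189c
Relativistic: u = (0.439 + 0.75)/(1 + 0.32925) = 1.189/1.32925 = 0.8945c
Difference: 1.189 - 0.8945 = 0.2945c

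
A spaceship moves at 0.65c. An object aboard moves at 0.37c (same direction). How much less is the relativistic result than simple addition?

Classical: u' + v = 0.37 + 0.65 = 1.02c
Relativistic: u = (0.37 + 0.65)/(1 + 0.2405) = 1.02/1.2405 = 0.8222c
Difference: 1.02 - 0.8222 = 0.1978c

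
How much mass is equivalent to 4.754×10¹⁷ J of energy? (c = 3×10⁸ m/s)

From E = mc², we get m = E/c²
c² = (3×10⁸)² = 9×10¹⁶ m²/s²
m = 4.754×10¹⁷ / 9×10¹⁶ = 5.282 kg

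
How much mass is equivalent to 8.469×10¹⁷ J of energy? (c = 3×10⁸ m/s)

From E = mc², we get m = E/c²
c² = (3×10⁸)² = 9×10¹⁶ m²/s²
m = 8.469×10¹⁷ / 9×10¹⁶ = 9.410 kg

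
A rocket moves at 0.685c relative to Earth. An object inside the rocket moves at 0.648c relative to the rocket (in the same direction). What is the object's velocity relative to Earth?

u = (u' + v)/(1 + u'v/c²)
Numerator: 0.648 + 0.685 = 1.333
Denominator: 1 + 0.44388 = 1.44388
u = 1.333/1.44388 = 0.9232c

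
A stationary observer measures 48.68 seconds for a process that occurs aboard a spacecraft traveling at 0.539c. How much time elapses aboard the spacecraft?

Dilated time Δt = 48.68 seconds
γ = 1/√(1 - 0.539²) = 1.1872
Δt₀ = Δt/γ = 48.68/1.1872 = 41.00 seconds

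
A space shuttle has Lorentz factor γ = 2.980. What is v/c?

From γ = 1/√(1 - v²/c²):
1/γ² = 1/2.980² = 0.1126
v²/c² = 1 - 0.1126 = 0.8874
v/c = √(0.8874) = 0.9420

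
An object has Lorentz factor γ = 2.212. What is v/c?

From γ = 1/√(1 - v²/c²):
1/γ² = 1/2.212² = 0.2044
v²/c² = 1 - 0.2044 = 0.7956
v/c = √(0.7956) = 0.8920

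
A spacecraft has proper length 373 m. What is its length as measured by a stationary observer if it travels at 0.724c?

Proper length L₀ = 373 m
γ = 1/√(1 - 0.724²) = 1.4497
L = L₀/γ = 373/1.4497 = 257.3 m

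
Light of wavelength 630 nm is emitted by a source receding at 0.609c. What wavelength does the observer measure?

β = 0.609
Wavelength Doppler factor = √(1.609/0.391) = √(4.115) = 2.029
λ_obs = 630 × 2.029 = 1278 nm (redshift)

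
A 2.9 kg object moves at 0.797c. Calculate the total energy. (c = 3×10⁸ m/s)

γ = 1/√(1 - 0.797²) = 1.6557
mc² = 2.9 × (3×10⁸)² = 2.610×10¹⁷ J
E = γmc² = 1.6557 × 2.610×10¹⁷ = 4.321×10¹⁷ J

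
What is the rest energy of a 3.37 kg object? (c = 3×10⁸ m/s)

c² = (3×10⁸)² = 9.000×10¹⁶ m²/s²
E₀ = mc² = 3.37 × 9.000×10¹⁶ = 3.033×10¹⁷ J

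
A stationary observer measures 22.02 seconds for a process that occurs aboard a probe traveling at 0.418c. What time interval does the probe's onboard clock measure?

Dilated time Δt = 22.02 seconds
γ = 1/√(1 - 0.418²) = 1.101
Δt₀ = Δt/γ = 22.02/1.101 = 20.00 seconds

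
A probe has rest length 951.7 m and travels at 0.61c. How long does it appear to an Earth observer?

Proper length L₀ = 951.7 m
γ = 1/√(1 - 0.61²) = 1.262
L = L₀/γ = 951.7/1.262 = 754.1 m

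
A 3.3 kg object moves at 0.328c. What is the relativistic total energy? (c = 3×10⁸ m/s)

γ = 1/√(1 - 0.328²) = 1.0586
mc² = 3.3 × (3×10⁸)² = 2.970×10¹⁷ J
E = γmc² = 1.0586 × 2.970×10¹⁷ = 3.144×10¹⁷ J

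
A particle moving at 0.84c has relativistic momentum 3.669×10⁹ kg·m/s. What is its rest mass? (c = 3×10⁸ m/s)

γ = 1/√(1 - 0.84²) = 1.843
v = 0.84 × 3×10⁸ = 2.520×10⁸ m/s
m = p/(γv) = 3.669×10⁹/(1.843 × 2.520×10⁸) = 7.900 kg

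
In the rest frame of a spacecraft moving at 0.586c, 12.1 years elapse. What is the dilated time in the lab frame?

Proper time Δt₀ = 12.1 years
γ = 1/√(1 - 0.586²) = 1.234
Δt = γΔt₀ = 1.234 × 12.1 = 14.93 years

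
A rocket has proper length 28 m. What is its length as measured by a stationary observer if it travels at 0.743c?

Proper length L₀ = 28 m
γ = 1/√(1 - 0.743²) = 1.494
L = L₀/γ = 28/1.494 = 18.74 m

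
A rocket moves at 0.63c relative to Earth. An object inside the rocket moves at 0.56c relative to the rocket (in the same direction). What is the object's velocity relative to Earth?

u = (u' + v)/(1 + u'v/c²)
Numerator: 0.56 + 0.63 = 1.19
Denominator: 1 + 0.3528 = 1.3528
u = 1.19/1.3528 = 0.8797c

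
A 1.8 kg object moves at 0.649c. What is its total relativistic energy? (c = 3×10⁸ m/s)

γ = 1/√(1 - 0.649²) = 1.314
mc² = 1.8 × (3×10⁸)² = 1.620×10¹⁷ J
E = γmc² = 1.314 × 1.620×10¹⁷ = 2.129×10¹⁷ J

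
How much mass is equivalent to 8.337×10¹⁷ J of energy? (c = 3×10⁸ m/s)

From E = mc², we get m = E/c²
c² = (3×10⁸)² = 9×10¹⁶ m²/s²
m = 8.337×10¹⁷ / 9×10¹⁶ = 9.263 kg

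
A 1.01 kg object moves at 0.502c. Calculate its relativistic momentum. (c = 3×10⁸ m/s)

γ = 1/√(1 - 0.502²) = 1.1562
v = 0.502 × 3×10⁸ = 1.506×10⁸ m/s
p = γmv = 1.1562 × 1.01 × 1.506×10⁸ = 1.759×10⁸ kg·m/s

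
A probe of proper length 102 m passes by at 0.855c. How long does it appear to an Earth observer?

Proper length L₀ = 102 m
γ = 1/√(1 - 0.855²) = 1.928
L = L₀/γ = 102/1.928 = 52.90 m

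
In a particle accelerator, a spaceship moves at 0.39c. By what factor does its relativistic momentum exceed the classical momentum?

p_rel = γmv, p_class = mv
Ratio = γ = 1/√(1 - 0.39²)
= 1/√(0.8479) = 1.086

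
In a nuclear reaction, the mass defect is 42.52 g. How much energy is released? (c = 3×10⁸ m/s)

Convert mass defect: Δm = 42.52 g = 0.04252 kg
E = Δm·c² = 0.04252 × (3×10⁸)²
= 0.04252 × 9×10¹⁶ = 3.827×10¹⁵ J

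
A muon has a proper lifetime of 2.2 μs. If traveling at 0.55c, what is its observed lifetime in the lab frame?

Proper lifetime τ₀ = 2.2 μs
γ = 1/√(1 - 0.55²) = 1.1974
τ = γτ₀ = 1.1974 × 2.2 μs = 2.634 μs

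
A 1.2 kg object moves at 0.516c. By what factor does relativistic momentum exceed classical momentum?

p_rel = γmv, p_class = mv
Ratio = γ = 1/√(1 - 0.516²) = 1.167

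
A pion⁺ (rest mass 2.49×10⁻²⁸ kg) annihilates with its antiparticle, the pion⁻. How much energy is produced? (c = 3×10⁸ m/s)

Both particles have the same rest mass, so total mass = 2m
E = 2m·c² = 2 × 2.49×10⁻²⁸ × (3×10⁸)²
= 2 × 2.49×10⁻²⁸ × 9×10¹⁶
= 4.482×10⁻¹¹ J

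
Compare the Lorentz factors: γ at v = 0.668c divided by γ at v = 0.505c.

γ₁ = 1/√(1 - 0.668²) = 1.344
γ₂ = 1/√(1 - 0.505²) = 1.159
γ₁/γ₂ = 1.344/1.159 = 1.160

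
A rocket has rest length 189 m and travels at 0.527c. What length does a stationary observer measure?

Proper length L₀ = 189 m
γ = 1/√(1 - 0.527²) = 1.177
L = L₀/γ = 189/1.177 = 160.6 m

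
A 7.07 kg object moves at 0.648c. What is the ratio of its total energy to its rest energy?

E = γmc², E₀ = mc²
E/E₀ = γ = 1/√(1 - 0.648²) = 1.313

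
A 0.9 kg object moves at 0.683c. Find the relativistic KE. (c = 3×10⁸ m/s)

γ = 1/√(1 - 0.683²) = 1.3691
γ - 1 = 0.3691
KE = (γ-1)mc² = 0.3691 × 0.9 × (3×10⁸)² = 2.990×10¹⁶ J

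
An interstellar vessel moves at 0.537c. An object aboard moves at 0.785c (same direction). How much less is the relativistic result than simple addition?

Classical: u' + v = 0.785 + 0.537 = 1.322c
Relativistic: u = (0.785 + 0.537)/(1 + 0.421545) = 1.322/1.421545 = 0.9300c
Difference: 1.322 - 0.9300 = 0.3920c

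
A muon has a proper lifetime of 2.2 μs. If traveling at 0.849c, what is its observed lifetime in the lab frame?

Proper lifetime τ₀ = 2.2 μs
γ = 1/√(1 - 0.849²) = 1.8925
τ = γτ₀ = 1.8925 × 2.2 μs = 4.164 μs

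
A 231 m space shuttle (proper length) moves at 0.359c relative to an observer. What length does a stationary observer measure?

Proper length L₀ = 231 m
γ = 1/√(1 - 0.359²) = 1.0714
L = L₀/γ = 231/1.0714 = 215.6 m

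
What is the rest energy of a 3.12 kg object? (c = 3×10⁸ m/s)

c² = (3×10⁸)² = 9.000×10¹⁶ m²/s²
E₀ = mc² = 3.12 × 9.000×10¹⁶ = 2.808×10¹⁷ J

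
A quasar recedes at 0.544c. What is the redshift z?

β = 0.544
(1+β)/(1-β) = 1.544/0.456 = 3.386
√(3.386) = 1.8401
z = 1.8401 - 1 = 0.8401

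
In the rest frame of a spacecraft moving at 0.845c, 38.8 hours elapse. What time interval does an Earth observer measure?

Proper time Δt₀ = 38.8 hours
γ = 1/√(1 - 0.845²) = 1.870
Δt = γΔt₀ = 1.870 × 38.8 = 72.56 hours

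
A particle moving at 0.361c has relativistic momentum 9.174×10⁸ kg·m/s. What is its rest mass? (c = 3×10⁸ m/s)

γ = 1/√(1 - 0.361²) = 1.0723
v = 0.361 × 3×10⁸ = 1.083×10⁸ m/s
m = p/(γv) = 9.174×10⁸/(1.0723 × 1.083×10⁸) = 7.900 kg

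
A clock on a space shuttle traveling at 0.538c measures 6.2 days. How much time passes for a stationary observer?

Proper time Δt₀ = 6.2 days
γ = 1/√(1 - 0.538²) = 1.1863
Δt = γΔt₀ = 1.1863 × 6.2 = 7.355 days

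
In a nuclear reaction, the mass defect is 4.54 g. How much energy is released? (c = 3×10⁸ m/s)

Convert mass defect: Δm = 4.54 g = 0.00454 kg
E = Δm·c² = 0.00454 × (3×10⁸)²
= 0.00454 × 9×10¹⁶ = 4.086×10¹⁴ J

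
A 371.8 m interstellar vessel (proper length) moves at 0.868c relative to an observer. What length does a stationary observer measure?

Proper length L₀ = 371.8 m
γ = 1/√(1 - 0.868²) = 2.014
L = L₀/γ = 371.8/2.014 = 184.6 m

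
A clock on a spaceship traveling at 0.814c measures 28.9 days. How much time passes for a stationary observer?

Proper time Δt₀ = 28.9 days
γ = 1/√(1 - 0.814²) = 1.7216
Δt = γΔt₀ = 1.7216 × 28.9 = 49.75 days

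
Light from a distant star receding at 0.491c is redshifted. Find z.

β = 0.491
(1+β)/(1-β) = 1.491/0.509 = 2.9293
√(2.9293) = 1.7115
z = 1.7115 - 1 = 0.7115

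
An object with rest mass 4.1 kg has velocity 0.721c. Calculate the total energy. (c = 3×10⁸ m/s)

γ = 1/√(1 - 0.721²) = 1.443
mc² = 4.1 × (3×10⁸)² = 3.690×10¹⁷ J
E = γmc² = 1.443 × 3.690×10¹⁷ = 5.325×10¹⁷ J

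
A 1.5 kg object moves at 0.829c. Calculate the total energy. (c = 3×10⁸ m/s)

γ = 1/√(1 - 0.829²) = 1.788
mc² = 1.5 × (3×10⁸)² = 1.350×10¹⁷ J
E = γmc² = 1.788 × 1.350×10¹⁷ = 2.414×10¹⁷ J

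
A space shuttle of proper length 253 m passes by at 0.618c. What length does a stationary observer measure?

Proper length L₀ = 253 m
γ = 1/√(1 - 0.618²) = 1.272
L = L₀/γ = 253/1.272 = 198.9 m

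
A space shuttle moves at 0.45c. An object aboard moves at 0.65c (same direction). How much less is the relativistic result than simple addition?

Classical: u' + v = 0.65 + 0.45 = 1.1c
Relativistic: u = (0.65 + 0.45)/(1 + 0.2925) = 1.1/1.2925 = 0.8511c
Difference: 1.1 - 0.8511 = 0.2489c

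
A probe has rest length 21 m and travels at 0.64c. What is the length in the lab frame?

Proper length L₀ = 21 m
γ = 1/√(1 - 0.64²) = 1.301
L = L₀/γ = 21/1.301 = 16.14 m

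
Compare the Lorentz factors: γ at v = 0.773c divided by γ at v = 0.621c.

γ₁ = 1/√(1 - 0.773²) = 1.5763
γ₂ = 1/√(1 - 0.621²) = 1.2758
γ₁/γ₂ = 1.5763/1.2758 = 1.236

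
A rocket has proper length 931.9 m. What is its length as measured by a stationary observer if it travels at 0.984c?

Proper length L₀ = 931.9 m
γ = 1/√(1 - 0.984²) = 5.613
L = L₀/γ = 931.9/5.613 = 166.0 m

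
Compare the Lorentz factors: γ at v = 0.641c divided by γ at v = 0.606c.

γ₁ = 1/√(1 - 0.641²) = 1.3029
γ₂ = 1/√(1 - 0.606²) = 1.2571
γ₁/γ₂ = 1.3029/1.2571 = 1.036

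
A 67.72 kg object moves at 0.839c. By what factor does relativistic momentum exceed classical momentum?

p_rel = γmv, p_class = mv
Ratio = γ = 1/√(1 - 0.839²) = 1.838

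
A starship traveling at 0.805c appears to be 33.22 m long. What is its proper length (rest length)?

Contracted length L = 33.22 m
γ = 1/√(1 - 0.805²) = 1.68556
L₀ = γL = 1.68556 × 33.22 = 55.99 m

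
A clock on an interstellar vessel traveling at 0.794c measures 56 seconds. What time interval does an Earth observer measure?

Proper time Δt₀ = 56 seconds
γ = 1/√(1 - 0.794²) = 1.645
Δt = γΔt₀ = 1.645 × 56 = 92.12 seconds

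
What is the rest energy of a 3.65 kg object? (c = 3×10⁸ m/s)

c² = (3×10⁸)² = 9.000×10¹⁶ m²/s²
E₀ = mc² = 3.65 × 9.000×10¹⁶ = 3.285×10¹⁷ J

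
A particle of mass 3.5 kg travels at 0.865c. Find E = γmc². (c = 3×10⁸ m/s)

γ = 1/√(1 - 0.865²) = 1.993
mc² = 3.5 × (3×10⁸)² = 3.150×10¹⁷ J
E = γmc² = 1.993 × 3.150×10¹⁷ = 6.278×10¹⁷ J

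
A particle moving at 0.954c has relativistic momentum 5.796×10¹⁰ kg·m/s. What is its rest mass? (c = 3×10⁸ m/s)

γ = 1/√(1 - 0.954²) = 3.335
v = 0.954 × 3×10⁸ = 2.862×10⁸ m/s
m = p/(γv) = 5.796×10¹⁰/(3.335 × 2.862×10⁸) = 60.72 kg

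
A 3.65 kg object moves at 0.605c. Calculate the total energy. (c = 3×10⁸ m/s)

γ = 1/√(1 - 0.605²) = 1.256
mc² = 3.65 × (3×10⁸)² = 3.285×10¹⁷ J
E = γmc² = 1.256 × 3.285×10¹⁷ = 4.126×10¹⁷ J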